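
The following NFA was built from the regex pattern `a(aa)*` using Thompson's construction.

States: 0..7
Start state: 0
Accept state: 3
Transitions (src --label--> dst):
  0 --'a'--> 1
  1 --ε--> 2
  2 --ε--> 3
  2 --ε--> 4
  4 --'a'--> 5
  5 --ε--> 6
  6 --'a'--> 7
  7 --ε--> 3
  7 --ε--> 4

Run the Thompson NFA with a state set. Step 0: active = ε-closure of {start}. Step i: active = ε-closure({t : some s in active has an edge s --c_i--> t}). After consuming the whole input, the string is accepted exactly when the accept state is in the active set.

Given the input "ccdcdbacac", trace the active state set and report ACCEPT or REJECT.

Answer: REJECT

Steps:
S₀ = ε-closure({0}) = {0}
'c' @ 1: {}  — dead — no transitions
rest 'cdcdbacac' ignored (set empty)
after full input: {}  (accept=3 not in)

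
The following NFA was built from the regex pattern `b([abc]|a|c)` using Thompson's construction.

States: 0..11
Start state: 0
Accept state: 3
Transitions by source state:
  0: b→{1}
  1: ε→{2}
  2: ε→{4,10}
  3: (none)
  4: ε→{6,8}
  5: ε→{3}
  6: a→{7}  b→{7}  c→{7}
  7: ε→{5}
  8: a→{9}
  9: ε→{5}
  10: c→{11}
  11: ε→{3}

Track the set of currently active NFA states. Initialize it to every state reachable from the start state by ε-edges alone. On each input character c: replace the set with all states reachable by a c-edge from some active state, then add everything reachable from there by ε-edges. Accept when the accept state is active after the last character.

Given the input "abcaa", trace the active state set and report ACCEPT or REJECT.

S₀ = ε-closure({0}) = {0}
'a' @ 1: {}  — no active states
rest 'bcaa' ignored (set empty)
after full input: {}  (accept=3 not in)

Answer: REJECT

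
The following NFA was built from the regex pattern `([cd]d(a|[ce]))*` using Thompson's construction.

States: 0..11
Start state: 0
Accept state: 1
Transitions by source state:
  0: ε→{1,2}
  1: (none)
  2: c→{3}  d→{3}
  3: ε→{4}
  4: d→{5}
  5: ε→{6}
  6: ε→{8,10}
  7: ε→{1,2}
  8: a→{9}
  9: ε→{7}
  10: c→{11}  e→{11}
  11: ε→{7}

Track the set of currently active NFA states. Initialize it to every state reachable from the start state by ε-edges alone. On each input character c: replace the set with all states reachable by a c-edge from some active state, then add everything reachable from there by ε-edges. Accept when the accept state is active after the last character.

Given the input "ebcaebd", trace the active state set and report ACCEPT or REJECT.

Answer: REJECT

Derivation:
initial (ε-close {0}): {0,1,2}
'e' @ 1: {}  — dead — no transitions
rest 'bcaebd' ignored (set empty)
end set {} — state 1 not in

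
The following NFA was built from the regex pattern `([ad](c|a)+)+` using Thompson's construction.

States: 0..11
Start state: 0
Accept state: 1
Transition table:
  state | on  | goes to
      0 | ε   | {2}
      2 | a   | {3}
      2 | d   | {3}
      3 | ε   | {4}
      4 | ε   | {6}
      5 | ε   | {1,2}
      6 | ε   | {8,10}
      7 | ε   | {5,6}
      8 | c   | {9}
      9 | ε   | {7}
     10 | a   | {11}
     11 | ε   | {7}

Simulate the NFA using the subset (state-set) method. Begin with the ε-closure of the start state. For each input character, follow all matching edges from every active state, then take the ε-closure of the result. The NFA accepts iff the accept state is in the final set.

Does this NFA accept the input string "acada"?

start: ε-closure({0}) = {0,2}
'a' @ 1: {3,4,6,8,10}
'c' @ 2: {1,2,5,6,7,8,9,10}  ✓accept
'a' @ 3: {1,2,3,4,5,6,7,8,10,11}  ✓accept
'd' @ 4: {3,4,6,8,10}
'a' @ 5: {1,2,5,6,7,8,10,11}  ✓accept
end set {1,2,5,6,7,8,10,11} — state 1 in

Answer: ACCEPT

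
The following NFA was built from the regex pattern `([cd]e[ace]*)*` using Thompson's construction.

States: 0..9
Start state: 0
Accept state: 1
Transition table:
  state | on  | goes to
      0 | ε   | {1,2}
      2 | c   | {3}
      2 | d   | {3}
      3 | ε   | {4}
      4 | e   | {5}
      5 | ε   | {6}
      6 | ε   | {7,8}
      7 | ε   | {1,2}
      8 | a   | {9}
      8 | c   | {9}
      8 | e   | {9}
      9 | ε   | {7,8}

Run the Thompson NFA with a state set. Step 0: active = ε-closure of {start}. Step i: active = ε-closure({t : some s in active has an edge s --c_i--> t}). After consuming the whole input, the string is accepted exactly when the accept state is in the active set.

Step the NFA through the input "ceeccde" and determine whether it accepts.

Answer: ACCEPT

Derivation:
start: ε-closure({0}) = {0,1,2}
'c' @ 1: {3,4}
'e' @ 2: {1,2,5,6,7,8}  (accept∈set)
'e' @ 3: {1,2,7,8,9}  (accept∈set)
'c' @ 4: {1,2,3,4,7,8,9}  (accept∈set)
'c' @ 5: {1,2,3,4,7,8,9}  (accept∈set)
'd' @ 6: {3,4}
'e' @ 7: {1,2,5,6,7,8}  (accept∈set)
final: {1,2,5,6,7,8}; accept 1 in set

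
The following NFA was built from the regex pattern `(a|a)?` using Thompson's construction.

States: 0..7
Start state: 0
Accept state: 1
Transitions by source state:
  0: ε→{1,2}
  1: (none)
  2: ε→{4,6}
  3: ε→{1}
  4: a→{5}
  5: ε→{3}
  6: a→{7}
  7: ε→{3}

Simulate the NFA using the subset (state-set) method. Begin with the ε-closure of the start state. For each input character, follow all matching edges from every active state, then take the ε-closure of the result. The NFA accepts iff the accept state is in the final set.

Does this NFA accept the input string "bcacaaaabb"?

Answer: REJECT

Derivation:
S₀ = ε-closure({0}) = {0,1,2,4,6}
'b' @ 1: {}  — no active states
rest 'cacaaaabb' ignored (set empty)
end set {} — state 1 not in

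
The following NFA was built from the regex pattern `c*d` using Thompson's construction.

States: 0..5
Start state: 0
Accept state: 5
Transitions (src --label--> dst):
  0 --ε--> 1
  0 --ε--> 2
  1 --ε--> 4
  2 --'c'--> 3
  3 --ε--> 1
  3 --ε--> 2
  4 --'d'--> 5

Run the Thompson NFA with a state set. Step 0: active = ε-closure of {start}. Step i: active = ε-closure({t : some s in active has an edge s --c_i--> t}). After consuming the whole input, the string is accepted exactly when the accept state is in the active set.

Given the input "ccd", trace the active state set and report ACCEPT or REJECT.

Answer: ACCEPT

Derivation:
start: ε-closure({0}) = {0,1,2,4}
'c' @ 1: {1,2,3,4}
'c' @ 2: {1,2,3,4}
'd' @ 3: {5}  ✓accept
final: {5}; accept 5 in set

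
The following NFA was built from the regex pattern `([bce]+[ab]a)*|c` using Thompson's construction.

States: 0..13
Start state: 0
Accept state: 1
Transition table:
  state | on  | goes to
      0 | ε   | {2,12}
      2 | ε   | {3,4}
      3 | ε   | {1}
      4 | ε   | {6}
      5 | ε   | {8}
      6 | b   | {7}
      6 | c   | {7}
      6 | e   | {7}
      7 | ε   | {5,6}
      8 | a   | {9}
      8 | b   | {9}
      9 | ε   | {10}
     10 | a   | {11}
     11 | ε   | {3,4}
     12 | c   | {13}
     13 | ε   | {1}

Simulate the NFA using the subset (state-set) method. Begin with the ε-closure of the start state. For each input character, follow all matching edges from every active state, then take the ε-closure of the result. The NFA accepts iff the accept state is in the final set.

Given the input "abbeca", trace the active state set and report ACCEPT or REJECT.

Answer: REJECT

Derivation:
start: ε-closure({0}) = {0,1,2,3,4,6,12}
'a' @ 1: {}  — state set empty
rest 'bbeca' ignored (set empty)
after full input: {}  (accept=1 not in)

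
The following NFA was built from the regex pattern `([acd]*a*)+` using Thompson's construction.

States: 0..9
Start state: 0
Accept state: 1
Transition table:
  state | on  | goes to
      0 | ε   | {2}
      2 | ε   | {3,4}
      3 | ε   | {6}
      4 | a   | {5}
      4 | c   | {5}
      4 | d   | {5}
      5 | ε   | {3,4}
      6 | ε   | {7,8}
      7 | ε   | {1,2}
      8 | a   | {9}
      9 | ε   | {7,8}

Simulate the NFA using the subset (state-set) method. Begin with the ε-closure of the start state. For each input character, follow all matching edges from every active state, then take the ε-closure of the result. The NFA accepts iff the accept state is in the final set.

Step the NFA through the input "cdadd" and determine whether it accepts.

Answer: ACCEPT

Trace:
initial (ε-close {0}): {0,1,2,3,4,6,7,8}
'c' @ 1: {1,2,3,4,5,6,7,8}  (accept∈set)
'd' @ 2: {1,2,3,4,5,6,7,8}  (accept∈set)
'a' @ 3: {1,2,3,4,5,6,7,8,9}  (accept∈set)
'd' @ 4: {1,2,3,4,5,6,7,8}  (accept∈set)
'd' @ 5: {1,2,3,4,5,6,7,8}  (accept∈set)
end set {1,2,3,4,5,6,7,8} — state 1 in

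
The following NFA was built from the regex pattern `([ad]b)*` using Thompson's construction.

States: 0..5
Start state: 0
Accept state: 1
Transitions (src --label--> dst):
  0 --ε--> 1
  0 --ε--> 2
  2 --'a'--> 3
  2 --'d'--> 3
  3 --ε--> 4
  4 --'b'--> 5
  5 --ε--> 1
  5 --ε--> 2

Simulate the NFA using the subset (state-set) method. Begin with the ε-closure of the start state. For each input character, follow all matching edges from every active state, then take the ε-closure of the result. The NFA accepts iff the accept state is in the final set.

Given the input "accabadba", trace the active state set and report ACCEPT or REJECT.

Answer: REJECT

Steps:
start: ε-closure({0}) = {0,1,2}
'a' @ 1: {3,4}
'c' @ 2: {}  — no active states
rest 'cabadba' ignored (set empty)
final: {}; accept 1 not in set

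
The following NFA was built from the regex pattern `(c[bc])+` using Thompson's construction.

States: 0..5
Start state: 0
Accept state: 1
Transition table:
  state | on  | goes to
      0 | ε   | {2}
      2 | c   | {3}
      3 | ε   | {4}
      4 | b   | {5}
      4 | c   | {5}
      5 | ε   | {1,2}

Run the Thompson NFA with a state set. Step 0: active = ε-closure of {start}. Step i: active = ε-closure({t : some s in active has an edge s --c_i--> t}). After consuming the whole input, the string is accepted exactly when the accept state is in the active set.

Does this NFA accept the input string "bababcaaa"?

Answer: REJECT

Derivation:
start: ε-closure({0}) = {0,2}
'b' @ 1: {}  — dead — no transitions
rest 'ababcaaa' ignored (set empty)
after full input: {}  (accept=1 not in)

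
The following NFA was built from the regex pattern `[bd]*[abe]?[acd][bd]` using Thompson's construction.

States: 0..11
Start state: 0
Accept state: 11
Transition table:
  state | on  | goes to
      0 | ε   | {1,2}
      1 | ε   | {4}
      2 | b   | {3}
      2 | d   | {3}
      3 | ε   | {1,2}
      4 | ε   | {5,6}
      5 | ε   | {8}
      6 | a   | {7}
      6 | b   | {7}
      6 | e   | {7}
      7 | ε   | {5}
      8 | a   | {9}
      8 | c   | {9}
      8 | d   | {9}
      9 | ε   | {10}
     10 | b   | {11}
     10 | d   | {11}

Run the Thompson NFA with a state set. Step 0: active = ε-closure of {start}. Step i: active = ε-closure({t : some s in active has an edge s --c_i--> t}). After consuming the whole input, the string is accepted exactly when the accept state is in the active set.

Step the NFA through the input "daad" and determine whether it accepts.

S₀ = ε-closure({0}) = {0,1,2,4,5,6,8}
'd' @ 1: {1,2,3,4,5,6,8,9,10}
'a' @ 2: {5,7,8,9,10}
'a' @ 3: {9,10}
'd' @ 4: {11}  (accept∈set)
final: {11}; accept 11 in set

Answer: ACCEPT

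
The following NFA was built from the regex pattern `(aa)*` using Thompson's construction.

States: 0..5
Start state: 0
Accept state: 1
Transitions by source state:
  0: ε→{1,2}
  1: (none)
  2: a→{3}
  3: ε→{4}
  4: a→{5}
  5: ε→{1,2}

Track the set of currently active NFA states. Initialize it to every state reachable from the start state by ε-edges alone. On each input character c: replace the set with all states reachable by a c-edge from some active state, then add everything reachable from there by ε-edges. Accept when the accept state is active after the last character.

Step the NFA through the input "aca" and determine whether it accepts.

start: ε-closure({0}) = {0,1,2}
'a' @ 1: {3,4}
'c' @ 2: {}  — no active states
rest 'a' ignored (set empty)
after full input: {}  (accept=1 not in)

Answer: REJECT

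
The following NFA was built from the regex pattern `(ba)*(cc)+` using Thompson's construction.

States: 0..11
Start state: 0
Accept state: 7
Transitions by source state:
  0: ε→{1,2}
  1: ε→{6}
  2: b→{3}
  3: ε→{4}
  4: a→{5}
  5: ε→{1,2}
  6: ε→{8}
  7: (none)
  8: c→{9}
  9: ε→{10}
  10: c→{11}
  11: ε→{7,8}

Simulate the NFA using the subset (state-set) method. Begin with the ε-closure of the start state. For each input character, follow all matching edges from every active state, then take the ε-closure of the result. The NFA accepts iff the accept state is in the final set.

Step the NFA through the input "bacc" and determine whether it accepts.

start: ε-closure({0}) = {0,1,2,6,8}
'b' @ 1: {3,4}
'a' @ 2: {1,2,5,6,8}
'c' @ 3: {9,10}
'c' @ 4: {7,8,11}  (accept∈set)
after full input: {7,8,11}  (accept=7 in)

Answer: ACCEPT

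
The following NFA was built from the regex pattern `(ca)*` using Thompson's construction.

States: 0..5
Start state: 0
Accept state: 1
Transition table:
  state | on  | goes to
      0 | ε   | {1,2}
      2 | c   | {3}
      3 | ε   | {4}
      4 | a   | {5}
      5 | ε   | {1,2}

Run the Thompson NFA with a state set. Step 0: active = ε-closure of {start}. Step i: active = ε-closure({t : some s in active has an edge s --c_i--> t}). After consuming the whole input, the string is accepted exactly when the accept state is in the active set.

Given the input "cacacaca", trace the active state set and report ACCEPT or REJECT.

Answer: ACCEPT

Steps:
initial (ε-close {0}): {0,1,2}
'c' @ 1: {3,4}
'a' @ 2: {1,2,5}  (accept∈set)
'c' @ 3: {3,4}
'a' @ 4: {1,2,5}  (accept∈set)
'c' @ 5: {3,4}
'a' @ 6: {1,2,5}  (accept∈set)
'c' @ 7: {3,4}
'a' @ 8: {1,2,5}  (accept∈set)
after full input: {1,2,5}  (accept=1 in)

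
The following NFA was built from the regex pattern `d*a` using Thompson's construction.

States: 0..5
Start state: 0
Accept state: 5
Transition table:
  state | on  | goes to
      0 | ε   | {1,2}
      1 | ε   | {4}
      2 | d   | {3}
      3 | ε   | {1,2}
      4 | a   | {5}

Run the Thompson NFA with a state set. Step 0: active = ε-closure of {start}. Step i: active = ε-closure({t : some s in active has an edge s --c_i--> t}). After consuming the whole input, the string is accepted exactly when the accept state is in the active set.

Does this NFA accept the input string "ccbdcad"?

Answer: REJECT

Trace:
initial (ε-close {0}): {0,1,2,4}
'c' @ 1: {}  — no active states
rest 'cbdcad' ignored (set empty)
end set {} — state 5 not in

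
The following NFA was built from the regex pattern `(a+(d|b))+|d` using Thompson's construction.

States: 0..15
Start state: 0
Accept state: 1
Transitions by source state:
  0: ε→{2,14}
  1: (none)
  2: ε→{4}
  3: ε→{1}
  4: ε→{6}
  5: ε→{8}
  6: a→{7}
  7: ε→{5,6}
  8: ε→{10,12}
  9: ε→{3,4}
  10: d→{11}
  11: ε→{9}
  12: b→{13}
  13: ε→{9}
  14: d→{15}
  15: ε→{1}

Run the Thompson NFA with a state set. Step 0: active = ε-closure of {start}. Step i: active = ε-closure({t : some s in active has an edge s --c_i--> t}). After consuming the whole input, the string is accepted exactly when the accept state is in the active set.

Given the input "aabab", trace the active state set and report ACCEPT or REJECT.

initial (ε-close {0}): {0,2,4,6,14}
'a' @ 1: {5,6,7,8,10,12}
'a' @ 2: {5,6,7,8,10,12}
'b' @ 3: {1,3,4,6,9,13}  ✓accept
'a' @ 4: {5,6,7,8,10,12}
'b' @ 5: {1,3,4,6,9,13}  ✓accept
end set {1,3,4,6,9,13} — state 1 in

Answer: ACCEPT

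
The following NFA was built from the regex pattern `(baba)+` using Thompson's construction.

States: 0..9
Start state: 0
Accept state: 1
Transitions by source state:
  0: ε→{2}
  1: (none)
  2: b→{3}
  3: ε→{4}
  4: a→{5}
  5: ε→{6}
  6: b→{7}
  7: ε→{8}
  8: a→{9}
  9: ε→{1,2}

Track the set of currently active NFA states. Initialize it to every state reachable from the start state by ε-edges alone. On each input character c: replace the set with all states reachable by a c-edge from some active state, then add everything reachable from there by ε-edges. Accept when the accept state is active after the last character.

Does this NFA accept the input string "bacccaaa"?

Answer: REJECT

Derivation:
S₀ = ε-closure({0}) = {0,2}
'b' @ 1: {3,4}
'a' @ 2: {5,6}
'c' @ 3: {}  — state set empty
rest 'ccaaa' ignored (set empty)
final: {}; accept 1 not in set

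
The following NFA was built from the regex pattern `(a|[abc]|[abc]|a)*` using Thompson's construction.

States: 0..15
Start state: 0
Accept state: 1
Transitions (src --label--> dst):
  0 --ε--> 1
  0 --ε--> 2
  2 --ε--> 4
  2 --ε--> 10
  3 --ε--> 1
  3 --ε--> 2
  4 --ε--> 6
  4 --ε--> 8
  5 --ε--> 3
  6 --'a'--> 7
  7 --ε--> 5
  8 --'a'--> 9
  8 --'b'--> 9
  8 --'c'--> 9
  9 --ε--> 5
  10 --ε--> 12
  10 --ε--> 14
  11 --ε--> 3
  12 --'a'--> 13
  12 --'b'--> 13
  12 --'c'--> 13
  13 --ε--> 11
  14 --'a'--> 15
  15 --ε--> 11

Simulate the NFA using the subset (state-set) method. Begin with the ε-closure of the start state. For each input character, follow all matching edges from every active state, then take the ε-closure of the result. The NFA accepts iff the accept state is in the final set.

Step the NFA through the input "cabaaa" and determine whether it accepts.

S₀ = ε-closure({0}) = {0,1,2,4,6,8,10,12,14}
'c' @ 1: {1,2,3,4,5,6,8,9,10,11,12,13,14}  [accepting]
'a' @ 2: {1,2,3,4,5,6,7,8,9,10,11,12,13,14,15}  [accepting]
'b' @ 3: {1,2,3,4,5,6,8,9,10,11,12,13,14}  [accepting]
'a' @ 4: {1,2,3,4,5,6,7,8,9,10,11,12,13,14,15}  [accepting]
'a' @ 5: {1,2,3,4,5,6,7,8,9,10,11,12,13,14,15}  [accepting]
'a' @ 6: {1,2,3,4,5,6,7,8,9,10,11,12,13,14,15}  [accepting]
end set {1,2,3,4,5,6,7,8,9,10,11,12,13,14,15} — state 1 in

Answer: ACCEPT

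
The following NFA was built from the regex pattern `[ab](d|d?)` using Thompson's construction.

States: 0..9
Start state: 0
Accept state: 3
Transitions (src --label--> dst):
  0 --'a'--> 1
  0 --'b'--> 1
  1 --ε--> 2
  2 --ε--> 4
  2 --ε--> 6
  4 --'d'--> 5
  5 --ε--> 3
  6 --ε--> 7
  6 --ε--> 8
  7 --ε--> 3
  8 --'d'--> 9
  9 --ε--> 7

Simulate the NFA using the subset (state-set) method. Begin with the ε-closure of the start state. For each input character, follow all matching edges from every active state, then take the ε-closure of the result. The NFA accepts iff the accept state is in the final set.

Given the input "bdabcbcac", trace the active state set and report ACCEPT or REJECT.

Answer: REJECT

Steps:
initial (ε-close {0}): {0}
'b' @ 1: {1,2,3,4,6,7,8}  ✓accept
'd' @ 2: {3,5,7,9}  ✓accept
'a' @ 3: {}  — dead — no transitions
rest 'bcbcac' ignored (set empty)
final: {}; accept 3 not in set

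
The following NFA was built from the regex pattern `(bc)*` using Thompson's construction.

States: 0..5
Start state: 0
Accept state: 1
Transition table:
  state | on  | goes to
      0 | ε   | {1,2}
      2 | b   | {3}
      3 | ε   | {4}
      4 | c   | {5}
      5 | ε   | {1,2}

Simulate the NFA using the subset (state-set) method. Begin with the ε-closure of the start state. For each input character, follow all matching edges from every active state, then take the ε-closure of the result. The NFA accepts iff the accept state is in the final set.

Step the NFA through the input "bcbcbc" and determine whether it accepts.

Answer: ACCEPT

Trace:
start: ε-closure({0}) = {0,1,2}
'b' @ 1: {3,4}
'c' @ 2: {1,2,5}  (accept∈set)
'b' @ 3: {3,4}
'c' @ 4: {1,2,5}  (accept∈set)
'b' @ 5: {3,4}
'c' @ 6: {1,2,5}  (accept∈set)
final: {1,2,5}; accept 1 in set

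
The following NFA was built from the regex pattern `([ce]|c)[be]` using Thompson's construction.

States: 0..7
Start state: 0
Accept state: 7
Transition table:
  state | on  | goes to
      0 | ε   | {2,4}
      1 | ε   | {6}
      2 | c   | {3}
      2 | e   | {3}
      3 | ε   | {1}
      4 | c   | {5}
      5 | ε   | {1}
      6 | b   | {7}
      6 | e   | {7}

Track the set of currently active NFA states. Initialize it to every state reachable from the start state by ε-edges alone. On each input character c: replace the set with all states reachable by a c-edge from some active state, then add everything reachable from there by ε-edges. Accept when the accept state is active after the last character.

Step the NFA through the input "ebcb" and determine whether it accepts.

Answer: REJECT

Derivation:
start: ε-closure({0}) = {0,2,4}
'e' @ 1: {1,3,6}
'b' @ 2: {7}  (accept∈set)
'c' @ 3: {}  — no active states
rest 'b' ignored (set empty)
end set {} — state 7 not in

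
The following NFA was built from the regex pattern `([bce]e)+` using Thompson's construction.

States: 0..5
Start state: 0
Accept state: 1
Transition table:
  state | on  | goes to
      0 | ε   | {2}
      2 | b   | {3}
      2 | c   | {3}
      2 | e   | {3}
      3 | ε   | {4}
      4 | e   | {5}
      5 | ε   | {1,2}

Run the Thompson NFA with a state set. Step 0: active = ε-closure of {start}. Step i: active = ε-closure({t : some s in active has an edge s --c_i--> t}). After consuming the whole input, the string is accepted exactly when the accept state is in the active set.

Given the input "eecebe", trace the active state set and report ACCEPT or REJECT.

Answer: ACCEPT

Steps:
start: ε-closure({0}) = {0,2}
'e' @ 1: {3,4}
'e' @ 2: {1,2,5}  ✓accept
'c' @ 3: {3,4}
'e' @ 4: {1,2,5}  ✓accept
'b' @ 5: {3,4}
'e' @ 6: {1,2,5}  ✓accept
after full input: {1,2,5}  (accept=1 in)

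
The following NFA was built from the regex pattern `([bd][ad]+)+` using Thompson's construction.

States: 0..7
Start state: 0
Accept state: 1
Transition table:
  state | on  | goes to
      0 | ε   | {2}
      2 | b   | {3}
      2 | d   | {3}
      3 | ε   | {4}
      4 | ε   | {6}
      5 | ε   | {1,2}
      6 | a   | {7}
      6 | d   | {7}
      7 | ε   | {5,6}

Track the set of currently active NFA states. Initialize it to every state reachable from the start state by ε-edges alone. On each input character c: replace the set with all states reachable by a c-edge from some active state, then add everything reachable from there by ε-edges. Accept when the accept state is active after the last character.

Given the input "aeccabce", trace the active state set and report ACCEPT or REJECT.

S₀ = ε-closure({0}) = {0,2}
'a' @ 1: {}  — dead — no transitions
rest 'eccabce' ignored (set empty)
after full input: {}  (accept=1 not in)

Answer: REJECT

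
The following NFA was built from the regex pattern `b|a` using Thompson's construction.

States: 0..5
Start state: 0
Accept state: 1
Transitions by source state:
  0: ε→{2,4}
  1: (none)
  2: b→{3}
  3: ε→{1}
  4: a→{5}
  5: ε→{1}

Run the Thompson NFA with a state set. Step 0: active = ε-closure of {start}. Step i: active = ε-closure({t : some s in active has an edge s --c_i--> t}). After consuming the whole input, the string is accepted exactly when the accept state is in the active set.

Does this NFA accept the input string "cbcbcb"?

Answer: REJECT

Trace:
S₀ = ε-closure({0}) = {0,2,4}
'c' @ 1: {}  — dead — no transitions
rest 'bcbcb' ignored (set empty)
final: {}; accept 1 not in set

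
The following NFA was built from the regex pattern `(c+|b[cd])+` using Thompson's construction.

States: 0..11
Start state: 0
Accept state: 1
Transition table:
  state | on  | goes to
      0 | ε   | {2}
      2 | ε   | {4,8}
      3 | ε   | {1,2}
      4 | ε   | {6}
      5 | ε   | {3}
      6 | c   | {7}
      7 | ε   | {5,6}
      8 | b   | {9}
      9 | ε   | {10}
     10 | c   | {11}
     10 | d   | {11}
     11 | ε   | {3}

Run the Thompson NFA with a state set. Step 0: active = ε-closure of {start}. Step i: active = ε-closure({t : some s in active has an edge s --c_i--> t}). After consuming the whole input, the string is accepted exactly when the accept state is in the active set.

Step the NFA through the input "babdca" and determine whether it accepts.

Answer: REJECT

Steps:
initial (ε-close {0}): {0,2,4,6,8}
'b' @ 1: {9,10}
'a' @ 2: {}  — no active states
rest 'bdca' ignored (set empty)
after full input: {}  (accept=1 not in)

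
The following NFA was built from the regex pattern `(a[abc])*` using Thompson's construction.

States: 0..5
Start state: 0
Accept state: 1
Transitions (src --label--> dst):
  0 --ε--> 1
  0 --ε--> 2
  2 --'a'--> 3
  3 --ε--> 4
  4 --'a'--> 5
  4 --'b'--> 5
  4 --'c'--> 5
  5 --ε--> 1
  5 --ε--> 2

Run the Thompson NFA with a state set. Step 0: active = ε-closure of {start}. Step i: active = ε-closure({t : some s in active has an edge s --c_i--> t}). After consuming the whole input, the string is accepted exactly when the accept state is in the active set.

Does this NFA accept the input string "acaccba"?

start: ε-closure({0}) = {0,1,2}
'a' @ 1: {3,4}
'c' @ 2: {1,2,5}  ✓accept
'a' @ 3: {3,4}
'c' @ 4: {1,2,5}  ✓accept
'c' @ 5: {}  — state set empty
rest 'ba' ignored (set empty)
after full input: {}  (accept=1 not in)

Answer: REJECT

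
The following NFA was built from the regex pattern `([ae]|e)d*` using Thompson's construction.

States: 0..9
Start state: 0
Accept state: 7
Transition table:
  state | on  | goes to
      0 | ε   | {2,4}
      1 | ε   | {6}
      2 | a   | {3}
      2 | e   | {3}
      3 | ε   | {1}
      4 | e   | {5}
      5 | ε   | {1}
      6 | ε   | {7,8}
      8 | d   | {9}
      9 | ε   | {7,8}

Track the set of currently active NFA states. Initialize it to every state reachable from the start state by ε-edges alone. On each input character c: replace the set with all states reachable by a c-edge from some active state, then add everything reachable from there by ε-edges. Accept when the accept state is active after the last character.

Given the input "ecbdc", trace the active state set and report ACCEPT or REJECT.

Answer: REJECT

Derivation:
S₀ = ε-closure({0}) = {0,2,4}
'e' @ 1: {1,3,5,6,7,8}  ✓accept
'c' @ 2: {}  — dead — no transitions
rest 'bdc' ignored (set empty)
after full input: {}  (accept=7 not in)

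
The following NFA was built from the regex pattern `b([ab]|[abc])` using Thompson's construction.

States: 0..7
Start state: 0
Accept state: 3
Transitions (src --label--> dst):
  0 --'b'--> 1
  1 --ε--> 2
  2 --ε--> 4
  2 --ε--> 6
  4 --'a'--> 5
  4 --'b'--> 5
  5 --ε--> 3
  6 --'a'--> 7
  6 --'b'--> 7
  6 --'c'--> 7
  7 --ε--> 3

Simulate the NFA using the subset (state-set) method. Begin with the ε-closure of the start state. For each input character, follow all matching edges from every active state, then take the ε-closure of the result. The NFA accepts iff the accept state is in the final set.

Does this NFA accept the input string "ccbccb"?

S₀ = ε-closure({0}) = {0}
'c' @ 1: {}  — no active states
rest 'cbccb' ignored (set empty)
final: {}; accept 3 not in set

Answer: REJECT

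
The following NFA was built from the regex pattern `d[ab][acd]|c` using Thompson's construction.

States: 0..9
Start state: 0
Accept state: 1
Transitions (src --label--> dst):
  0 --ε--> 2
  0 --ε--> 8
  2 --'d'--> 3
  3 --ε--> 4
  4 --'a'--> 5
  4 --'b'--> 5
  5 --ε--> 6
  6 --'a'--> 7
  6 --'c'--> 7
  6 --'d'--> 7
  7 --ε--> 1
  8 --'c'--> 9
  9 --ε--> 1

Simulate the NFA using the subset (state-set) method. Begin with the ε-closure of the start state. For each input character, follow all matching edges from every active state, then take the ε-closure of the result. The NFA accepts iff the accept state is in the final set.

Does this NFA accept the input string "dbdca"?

Answer: REJECT

Steps:
start: ε-closure({0}) = {0,2,8}
'd' @ 1: {3,4}
'b' @ 2: {5,6}
'd' @ 3: {1,7}  (accept∈set)
'c' @ 4: {}  — state set empty
rest 'a' ignored (set empty)
final: {}; accept 1 not in set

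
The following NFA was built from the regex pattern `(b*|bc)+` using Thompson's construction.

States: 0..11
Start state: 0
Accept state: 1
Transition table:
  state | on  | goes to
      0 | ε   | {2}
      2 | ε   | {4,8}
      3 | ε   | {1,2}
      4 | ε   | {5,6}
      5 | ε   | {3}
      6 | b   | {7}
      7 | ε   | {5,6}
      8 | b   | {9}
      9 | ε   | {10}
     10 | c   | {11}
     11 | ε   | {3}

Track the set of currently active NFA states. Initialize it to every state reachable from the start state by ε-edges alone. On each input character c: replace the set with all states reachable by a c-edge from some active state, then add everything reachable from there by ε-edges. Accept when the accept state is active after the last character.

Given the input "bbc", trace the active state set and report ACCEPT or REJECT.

Answer: ACCEPT

Derivation:
start: ε-closure({0}) = {0,1,2,3,4,5,6,8}
'b' @ 1: {1,2,3,4,5,6,7,8,9,10}  (accept∈set)
'b' @ 2: {1,2,3,4,5,6,7,8,9,10}  (accept∈set)
'c' @ 3: {1,2,3,4,5,6,8,11}  (accept∈set)
after full input: {1,2,3,4,5,6,8,11}  (accept=1 in)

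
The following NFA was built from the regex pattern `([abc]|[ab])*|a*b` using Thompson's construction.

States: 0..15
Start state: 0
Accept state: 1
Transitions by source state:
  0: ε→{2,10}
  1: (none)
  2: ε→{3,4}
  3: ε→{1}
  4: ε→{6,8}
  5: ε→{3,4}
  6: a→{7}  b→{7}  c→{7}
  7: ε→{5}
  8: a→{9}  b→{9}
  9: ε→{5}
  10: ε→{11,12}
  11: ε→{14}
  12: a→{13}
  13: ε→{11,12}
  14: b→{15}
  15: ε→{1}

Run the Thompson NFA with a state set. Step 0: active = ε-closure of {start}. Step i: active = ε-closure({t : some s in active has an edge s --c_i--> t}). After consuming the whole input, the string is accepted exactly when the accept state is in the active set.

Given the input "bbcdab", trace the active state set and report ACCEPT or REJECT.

initial (ε-close {0}): {0,1,2,3,4,6,8,10,11,12,14}
'b' @ 1: {1,3,4,5,6,7,8,9,15}  [accepting]
'b' @ 2: {1,3,4,5,6,7,8,9}  [accepting]
'c' @ 3: {1,3,4,5,6,7,8}  [accepting]
'd' @ 4: {}  — dead — no transitions
rest 'ab' ignored (set empty)
after full input: {}  (accept=1 not in)

Answer: REJECT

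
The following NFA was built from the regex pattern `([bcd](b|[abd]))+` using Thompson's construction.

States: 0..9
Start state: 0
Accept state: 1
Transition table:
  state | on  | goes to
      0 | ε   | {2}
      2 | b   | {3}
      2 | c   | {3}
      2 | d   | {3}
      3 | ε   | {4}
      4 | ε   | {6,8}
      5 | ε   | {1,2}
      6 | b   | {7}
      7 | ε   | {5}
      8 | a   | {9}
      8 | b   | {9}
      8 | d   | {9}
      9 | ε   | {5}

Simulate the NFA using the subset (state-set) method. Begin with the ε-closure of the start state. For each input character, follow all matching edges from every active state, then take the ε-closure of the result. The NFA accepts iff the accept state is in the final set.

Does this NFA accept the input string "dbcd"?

S₀ = ε-closure({0}) = {0,2}
'd' @ 1: {3,4,6,8}
'b' @ 2: {1,2,5,7,9}  ✓accept
'c' @ 3: {3,4,6,8}
'd' @ 4: {1,2,5,9}  ✓accept
after full input: {1,2,5,9}  (accept=1 in)

Answer: ACCEPT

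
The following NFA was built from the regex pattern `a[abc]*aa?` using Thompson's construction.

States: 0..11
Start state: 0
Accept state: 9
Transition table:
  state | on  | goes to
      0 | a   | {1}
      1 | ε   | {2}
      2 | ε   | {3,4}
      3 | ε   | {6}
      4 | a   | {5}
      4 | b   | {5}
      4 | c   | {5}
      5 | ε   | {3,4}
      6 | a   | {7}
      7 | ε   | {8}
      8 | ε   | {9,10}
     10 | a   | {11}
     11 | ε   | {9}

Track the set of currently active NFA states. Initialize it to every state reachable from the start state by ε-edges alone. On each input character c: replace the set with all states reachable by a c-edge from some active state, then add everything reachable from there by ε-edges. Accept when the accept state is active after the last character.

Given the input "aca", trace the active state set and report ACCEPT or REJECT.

S₀ = ε-closure({0}) = {0}
'a' @ 1: {1,2,3,4,6}
'c' @ 2: {3,4,5,6}
'a' @ 3: {3,4,5,6,7,8,9,10}  [accepting]
final: {3,4,5,6,7,8,9,10}; accept 9 in set

Answer: ACCEPT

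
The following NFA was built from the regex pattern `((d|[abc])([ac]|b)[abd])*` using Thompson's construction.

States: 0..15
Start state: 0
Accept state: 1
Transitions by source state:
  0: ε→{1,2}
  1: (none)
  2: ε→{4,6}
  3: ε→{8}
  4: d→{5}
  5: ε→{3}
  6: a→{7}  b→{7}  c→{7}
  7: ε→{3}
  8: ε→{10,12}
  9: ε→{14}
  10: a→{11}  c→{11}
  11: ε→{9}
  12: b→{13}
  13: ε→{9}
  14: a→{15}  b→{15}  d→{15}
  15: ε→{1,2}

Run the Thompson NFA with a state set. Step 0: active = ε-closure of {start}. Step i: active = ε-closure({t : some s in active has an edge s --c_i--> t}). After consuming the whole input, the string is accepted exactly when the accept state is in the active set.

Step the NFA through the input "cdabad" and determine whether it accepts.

start: ε-closure({0}) = {0,1,2,4,6}
'c' @ 1: {3,7,8,10,12}
'd' @ 2: {}  — dead — no transitions
rest 'abad' ignored (set empty)
after full input: {}  (accept=1 not in)

Answer: REJECT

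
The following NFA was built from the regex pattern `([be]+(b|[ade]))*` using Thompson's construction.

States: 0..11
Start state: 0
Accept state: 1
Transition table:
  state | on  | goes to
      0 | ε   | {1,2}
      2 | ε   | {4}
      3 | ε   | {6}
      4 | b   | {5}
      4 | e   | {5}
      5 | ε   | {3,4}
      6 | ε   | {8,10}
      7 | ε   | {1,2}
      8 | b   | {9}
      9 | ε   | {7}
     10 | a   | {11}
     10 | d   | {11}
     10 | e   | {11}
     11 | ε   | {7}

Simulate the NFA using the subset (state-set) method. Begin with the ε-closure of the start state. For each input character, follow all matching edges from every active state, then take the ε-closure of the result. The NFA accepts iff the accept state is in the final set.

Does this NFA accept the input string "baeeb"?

Answer: ACCEPT

Derivation:
start: ε-closure({0}) = {0,1,2,4}
'b' @ 1: {3,4,5,6,8,10}
'a' @ 2: {1,2,4,7,11}  [accepting]
'e' @ 3: {3,4,5,6,8,10}
'e' @ 4: {1,2,3,4,5,6,7,8,10,11}  [accepting]
'b' @ 5: {1,2,3,4,5,6,7,8,9,10}  [accepting]
after full input: {1,2,3,4,5,6,7,8,9,10}  (accept=1 in)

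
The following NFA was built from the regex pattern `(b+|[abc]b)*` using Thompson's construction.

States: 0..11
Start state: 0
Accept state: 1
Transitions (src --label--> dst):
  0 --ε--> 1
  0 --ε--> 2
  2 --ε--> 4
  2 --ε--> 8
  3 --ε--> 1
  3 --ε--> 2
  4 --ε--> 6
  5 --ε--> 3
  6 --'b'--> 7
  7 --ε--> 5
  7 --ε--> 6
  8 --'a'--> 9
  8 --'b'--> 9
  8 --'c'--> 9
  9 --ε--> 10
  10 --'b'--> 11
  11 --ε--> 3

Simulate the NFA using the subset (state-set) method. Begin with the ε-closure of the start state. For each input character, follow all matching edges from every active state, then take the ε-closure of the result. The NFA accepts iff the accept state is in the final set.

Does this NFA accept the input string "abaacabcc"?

Answer: REJECT

Derivation:
S₀ = ε-closure({0}) = {0,1,2,4,6,8}
'a' @ 1: {9,10}
'b' @ 2: {1,2,3,4,6,8,11}  ✓accept
'a' @ 3: {9,10}
'a' @ 4: {}  — dead — no transitions
rest 'cabcc' ignored (set empty)
final: {}; accept 1 not in set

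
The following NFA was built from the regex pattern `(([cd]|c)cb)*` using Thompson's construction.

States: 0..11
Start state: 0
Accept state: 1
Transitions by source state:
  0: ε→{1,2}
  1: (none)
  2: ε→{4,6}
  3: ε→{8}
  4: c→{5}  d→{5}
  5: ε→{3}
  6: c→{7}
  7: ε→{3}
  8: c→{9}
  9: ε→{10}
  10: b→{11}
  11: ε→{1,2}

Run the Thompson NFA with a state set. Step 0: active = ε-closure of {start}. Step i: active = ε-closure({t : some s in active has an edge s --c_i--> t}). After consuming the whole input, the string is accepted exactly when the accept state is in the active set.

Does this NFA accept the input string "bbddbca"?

S₀ = ε-closure({0}) = {0,1,2,4,6}
'b' @ 1: {}  — state set empty
rest 'bddbca' ignored (set empty)
after full input: {}  (accept=1 not in)

Answer: REJECT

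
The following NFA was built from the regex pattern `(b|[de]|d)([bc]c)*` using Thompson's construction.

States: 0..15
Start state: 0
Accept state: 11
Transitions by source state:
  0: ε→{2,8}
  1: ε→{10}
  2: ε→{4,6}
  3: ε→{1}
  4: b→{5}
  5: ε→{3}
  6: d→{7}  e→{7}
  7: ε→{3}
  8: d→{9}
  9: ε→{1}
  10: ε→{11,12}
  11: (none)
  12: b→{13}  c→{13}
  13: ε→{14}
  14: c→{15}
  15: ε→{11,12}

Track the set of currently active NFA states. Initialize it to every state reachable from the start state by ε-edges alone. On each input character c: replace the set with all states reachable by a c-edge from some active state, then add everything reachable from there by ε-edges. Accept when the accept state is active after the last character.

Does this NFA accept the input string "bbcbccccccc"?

Answer: ACCEPT

Steps:
initial (ε-close {0}): {0,2,4,6,8}
'b' @ 1: {1,3,5,10,11,12}  ✓accept
'b' @ 2: {13,14}
'c' @ 3: {11,12,15}  ✓accept
'b' @ 4: {13,14}
'c' @ 5: {11,12,15}  ✓accept
'c' @ 6: {13,14}
'c' @ 7: {11,12,15}  ✓accept
'c' @ 8: {13,14}
'c' @ 9: {11,12,15}  ✓accept
'c' @ 10: {13,14}
'c' @ 11: {11,12,15}  ✓accept
after full input: {11,12,15}  (accept=11 in)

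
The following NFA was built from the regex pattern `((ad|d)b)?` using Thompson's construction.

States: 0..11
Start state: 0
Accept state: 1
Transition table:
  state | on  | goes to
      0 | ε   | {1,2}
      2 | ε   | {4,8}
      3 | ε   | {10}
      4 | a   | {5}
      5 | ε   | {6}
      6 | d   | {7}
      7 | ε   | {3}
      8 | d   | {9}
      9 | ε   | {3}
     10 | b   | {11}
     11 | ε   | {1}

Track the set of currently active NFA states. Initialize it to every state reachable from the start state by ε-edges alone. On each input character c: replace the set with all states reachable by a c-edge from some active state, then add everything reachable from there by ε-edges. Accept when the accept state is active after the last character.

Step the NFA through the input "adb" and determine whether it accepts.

Answer: ACCEPT

Trace:
start: ε-closure({0}) = {0,1,2,4,8}
'a' @ 1: {5,6}
'd' @ 2: {3,7,10}
'b' @ 3: {1,11}  ✓accept
final: {1,11}; accept 1 in set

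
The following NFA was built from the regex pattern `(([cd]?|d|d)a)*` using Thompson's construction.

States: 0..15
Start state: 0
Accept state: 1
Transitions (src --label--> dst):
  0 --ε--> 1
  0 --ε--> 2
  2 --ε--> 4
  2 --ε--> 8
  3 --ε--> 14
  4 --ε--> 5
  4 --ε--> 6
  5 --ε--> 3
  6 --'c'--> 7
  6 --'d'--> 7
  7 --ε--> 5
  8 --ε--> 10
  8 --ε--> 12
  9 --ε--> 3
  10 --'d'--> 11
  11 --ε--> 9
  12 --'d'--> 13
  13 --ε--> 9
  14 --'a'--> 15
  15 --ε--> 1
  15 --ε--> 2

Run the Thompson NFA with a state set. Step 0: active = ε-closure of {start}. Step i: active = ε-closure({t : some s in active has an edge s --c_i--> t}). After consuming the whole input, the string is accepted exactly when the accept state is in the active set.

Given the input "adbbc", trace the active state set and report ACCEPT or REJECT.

initial (ε-close {0}): {0,1,2,3,4,5,6,8,10,12,14}
'a' @ 1: {1,2,3,4,5,6,8,10,12,14,15}  (accept∈set)
'd' @ 2: {3,5,7,9,11,13,14}
'b' @ 3: {}  — no active states
rest 'bc' ignored (set empty)
end set {} — state 1 not in

Answer: REJECT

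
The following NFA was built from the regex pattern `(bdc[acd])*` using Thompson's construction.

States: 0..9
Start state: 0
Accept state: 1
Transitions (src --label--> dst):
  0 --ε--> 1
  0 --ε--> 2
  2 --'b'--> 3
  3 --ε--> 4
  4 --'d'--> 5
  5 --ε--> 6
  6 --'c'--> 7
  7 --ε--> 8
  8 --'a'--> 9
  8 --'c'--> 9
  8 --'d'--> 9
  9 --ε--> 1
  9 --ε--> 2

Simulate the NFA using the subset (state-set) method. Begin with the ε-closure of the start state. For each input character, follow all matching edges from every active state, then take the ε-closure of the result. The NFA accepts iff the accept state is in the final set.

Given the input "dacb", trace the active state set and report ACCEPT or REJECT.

Answer: REJECT

Steps:
initial (ε-close {0}): {0,1,2}
'd' @ 1: {}  — no active states
rest 'acb' ignored (set empty)
end set {} — state 1 not in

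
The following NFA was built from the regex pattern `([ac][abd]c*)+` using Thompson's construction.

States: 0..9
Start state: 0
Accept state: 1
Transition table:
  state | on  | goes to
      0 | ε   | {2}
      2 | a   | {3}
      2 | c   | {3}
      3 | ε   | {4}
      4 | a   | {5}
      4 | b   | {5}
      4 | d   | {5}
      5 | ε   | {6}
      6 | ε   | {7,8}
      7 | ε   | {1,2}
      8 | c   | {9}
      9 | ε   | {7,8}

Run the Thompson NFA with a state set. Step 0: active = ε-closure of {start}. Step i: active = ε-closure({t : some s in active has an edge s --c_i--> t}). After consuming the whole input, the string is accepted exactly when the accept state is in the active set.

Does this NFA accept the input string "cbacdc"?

Answer: REJECT

Trace:
S₀ = ε-closure({0}) = {0,2}
'c' @ 1: {3,4}
'b' @ 2: {1,2,5,6,7,8}  ✓accept
'a' @ 3: {3,4}
'c' @ 4: {}  — dead — no transitions
rest 'dc' ignored (set empty)
final: {}; accept 1 not in set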